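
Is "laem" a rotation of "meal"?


Word: "meal", Candidate: "laem"
Method: check if candidate is substring of word+word
"mealmeal" contains "laem"? No
Is rotation = No


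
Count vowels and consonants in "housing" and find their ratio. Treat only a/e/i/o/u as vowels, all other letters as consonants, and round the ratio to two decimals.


Word: "housing"
Vowels (a,e,i,o,u): 3
Consonants: 4
Ratio = 3/4
= 0.75


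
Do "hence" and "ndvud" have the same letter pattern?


Pattern of "hence": [0, 1, 2, 3, 1]
Pattern of "ndvud": [0, 1, 2, 3, 1]
Patterns match
Same pattern = Yes


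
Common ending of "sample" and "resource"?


Word 1: "sample"
Word 2: "resource"
Comparing from end:
  Pos -1: 'e' == 'e'
  Pos -2: 'l' != 'c' (stop)
LCS = "e" (length 1)


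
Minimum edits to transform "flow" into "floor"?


Word 1: "flow" (length 4)
Word 2: "floor" (length 5)
One optimal edit sequence (insert/delete/substitute each cost 1):
  1. keep 'f'
  2. keep 'l'
  3. insert 'o'  (+1)
  4. keep 'o'
  5. substitute 'w' -> 'r'  (+1)
Total edit operations: 2
Edit distance = 2


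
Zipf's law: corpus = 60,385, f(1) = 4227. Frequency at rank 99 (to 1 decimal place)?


Zipf's law: f(r) = f(1) / r
f(1) = 4227
f(99) = 4227 / 99
= 42.7 occurrences


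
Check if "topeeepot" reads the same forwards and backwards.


Word: "topeeepot"
Reversed: "topeeepot"
Forward == Backward? topeeepot == topeeepot
Palindrome = Yes


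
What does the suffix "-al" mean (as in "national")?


Suffix: -al
As in: national -> nation + -al
Meaning = relating to


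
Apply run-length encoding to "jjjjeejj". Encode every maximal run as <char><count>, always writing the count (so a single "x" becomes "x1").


String: "jjjjeejj"
Scanning for consecutive runs:
  'j' x 4
  'e' x 2
  'j' x 2
RLE = "j4e2j2"


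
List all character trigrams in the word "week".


Word: "week" (length 4)
Number of trigrams = 4 - 3 + 1 = 2
  Position 0: "wee"
  Position 1: "eek"
Trigrams = "wee", "eek"


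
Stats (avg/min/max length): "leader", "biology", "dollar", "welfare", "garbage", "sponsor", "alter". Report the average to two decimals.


Lengths: "leader"=6, "biology"=7, "dollar"=6, "welfare"=7, "garbage"=7, "sponsor"=7, "alter"=5
Sum = 45, Count = 7
Average = 45/7 = 6.43
= avg=6.43, min=5, max=7


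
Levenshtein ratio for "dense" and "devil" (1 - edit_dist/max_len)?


Word 1: "dense" (length 5)
Word 2: "devil" (length 5)
One optimal edit sequence:
  1. keep 'd'
  2. keep 'e'
  3. substitute 'n' -> 'v'  (+1)
  4. substitute 's' -> 'i'  (+1)
  5. substitute 'e' -> 'l'  (+1)
Edit distance = 3
Max length = max(5, 5) = 5
Similarity = 1 - 3/5
= 0.4000


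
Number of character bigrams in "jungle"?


Word: "jungle" (length 6)
Number of 2-grams = length - 2 + 1 = 6 - 2 + 1
= 5


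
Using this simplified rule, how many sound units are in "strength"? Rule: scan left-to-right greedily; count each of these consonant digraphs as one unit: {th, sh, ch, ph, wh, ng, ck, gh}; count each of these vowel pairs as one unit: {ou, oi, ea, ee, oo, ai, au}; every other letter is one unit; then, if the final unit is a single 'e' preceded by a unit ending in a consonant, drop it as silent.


Word: "strength" (8 letters)
Left-to-right scan:
  (1) 's' (letter)
  (2) 't' (letter)
  (3) 'r' (letter)
  (4) 'e' (letter)
  (5) 'ng' (digraph)
  (6) 'th' (digraph)
Units from scan: 6
Sound units = 6 units


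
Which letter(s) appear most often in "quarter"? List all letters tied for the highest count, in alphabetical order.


Word: "quarter"
Letter counts:
  'a': 1
  'e': 1
  'q': 1
  'r': 2
  't': 1
  'u': 1
Maximum count = 2
Most frequent = 'r' (2 times each)


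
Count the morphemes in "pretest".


Word: "pretest"
Morphemes: pre- / test
Each morpheme carries meaning
= 2 morphemes


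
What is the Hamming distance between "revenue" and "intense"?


Comparing character by character (same length = 7):
  Pos 0: 'r' vs 'i' !=
  Pos 1: 'e' vs 'n' !=
  Pos 2: 'v' vs 't' !=
  Pos 3: 'e' vs 'e' =
  Pos 4: 'n' vs 'n' =
  Pos 5: 'u' vs 's' !=
  Pos 6: 'e' vs 'e' =
Hamming distance = 4


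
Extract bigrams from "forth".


Word: "forth" (length 5)
Number of bigrams = 5 - 2 + 1 = 4
  Position 0: "fo"
  Position 1: "or"
  Position 2: "rt"
  Position 3: "th"
Bigrams = "fo", "or", "rt", "th"


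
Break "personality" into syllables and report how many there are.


Word: "personality"
Syllable breakdown: per | son | al | i | ty
Counting: 5 parts
= 5 syllables


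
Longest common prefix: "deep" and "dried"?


Word 1: "deep"
Word 2: "dried"
Comparing from start:
  Pos 0: 'd' == 'd'
  Pos 1: 'e' != 'r' (stop)
LCP = "d" (length 1)


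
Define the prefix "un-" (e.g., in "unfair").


Prefix: un-
Example: unfair = un- + fair
Meaning = not / reverse


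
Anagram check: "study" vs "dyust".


Word 1: "study" → sorted: dstuy
Word 2: "dyust" → sorted: dstuy
Same letters? dstuy == dstuy
Anagram = Yes


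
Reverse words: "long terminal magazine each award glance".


Original: "long terminal magazine each award glance"
Words (1..n): long | terminal | magazine | each | award | glance
Reversed (n..1): glance | award | each | magazine | terminal | long
Result = "glance award each magazine terminal long"


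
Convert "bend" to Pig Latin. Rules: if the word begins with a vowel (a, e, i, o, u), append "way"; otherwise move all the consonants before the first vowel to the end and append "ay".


Word: "bend"
Starts with consonant(s) → move to end, add 'ay'
Consonant cluster: "b"
Pig Latin = "endbay"


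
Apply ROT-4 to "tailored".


Word: "tailored"
Shift: 4
Each letter → (letter + shift) mod 26:
  't' (19) + 4 = 23 → 'x'
  'a' (0) + 4 = 4 → 'e'
  'i' (8) + 4 = 12 → 'm'
  'l' (11) + 4 = 15 → 'p'
  'o' (14) + 4 = 18 → 's'
  'r' (17) + 4 = 21 → 'v'
  'e' (4) + 4 = 8 → 'i'
  'd' (3) + 4 = 7 → 'h'
Result = "xempsvih"


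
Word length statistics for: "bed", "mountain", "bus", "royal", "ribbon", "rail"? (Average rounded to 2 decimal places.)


Lengths: "bed"=3, "mountain"=8, "bus"=3, "royal"=5, "ribbon"=6, "rail"=4
Sum = 29, Count = 6
Average = 29/6 = 4.83
= avg=4.83, min=3, max=8


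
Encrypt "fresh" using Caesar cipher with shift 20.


Word: "fresh"
Shift: 20
Each letter → (letter + shift) mod 26:
  'f' (5) + 20 = 25 → 'z'
  'r' (17) + 20 = 11 → 'l'
  'e' (4) + 20 = 24 → 'y'
  's' (18) + 20 = 12 → 'm'
  'h' (7) + 20 = 1 → 'b'
Result = "zlymb"


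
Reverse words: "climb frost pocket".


Original: "climb frost pocket"
Words (1..n): climb | frost | pocket
Reversed (n..1): pocket | frost | climb
Result = "pocket frost climb"


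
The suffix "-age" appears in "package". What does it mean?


Suffix: -age
Example: package (pack + -age)
Meaning = result / collection


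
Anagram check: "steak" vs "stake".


Word 1: "steak" → sorted: aekst
Word 2: "stake" → sorted: aekst
Same letters? aekst == aekst
Anagram = Yes


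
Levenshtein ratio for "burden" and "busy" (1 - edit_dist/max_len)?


Word 1: "burden" (length 6)
Word 2: "busy" (length 4)
One optimal edit sequence:
  1. keep 'b'
  2. keep 'u'
  3. delete 'r'  (+1)
  4. delete 'd'  (+1)
  5. substitute 'e' -> 's'  (+1)
  6. substitute 'n' -> 'y'  (+1)
Edit distance = 4
Max length = max(6, 4) = 6
Similarity = 1 - 4/6
= 0.3333


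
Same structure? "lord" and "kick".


Pattern of "lord": [0, 1, 2, 3]
Pattern of "kick": [0, 1, 2, 0]
Patterns do not match
Same pattern = No


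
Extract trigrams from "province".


Word: "province" (length 8)
Number of trigrams = 8 - 3 + 1 = 6
  Position 0: "pro"
  Position 1: "rov"
  Position 2: "ovi"
  Position 3: "vin"
  Position 4: "inc"
  Position 5: "nce"
Trigrams = "pro", "rov", "ovi", "vin", "inc", "nce"


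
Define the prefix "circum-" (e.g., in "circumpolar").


Prefix: circum-
Example: circumpolar (circum- + polar)
Meaning = around


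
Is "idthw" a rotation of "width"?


Word: "width", Candidate: "idthw"
Method: check if candidate is substring of word+word
"widthwidth" contains "idthw"? Yes
Is rotation = Yes


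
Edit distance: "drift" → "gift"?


Word 1: "drift" (length 5)
Word 2: "gift" (length 4)
One optimal edit sequence (insert/delete/substitute each cost 1):
  1. delete 'd'  (+1)
  2. substitute 'r' -> 'g'  (+1)
  3. keep 'i'
  4. keep 'f'
  5. keep 't'
Total edit operations: 2
Edit distance = 2


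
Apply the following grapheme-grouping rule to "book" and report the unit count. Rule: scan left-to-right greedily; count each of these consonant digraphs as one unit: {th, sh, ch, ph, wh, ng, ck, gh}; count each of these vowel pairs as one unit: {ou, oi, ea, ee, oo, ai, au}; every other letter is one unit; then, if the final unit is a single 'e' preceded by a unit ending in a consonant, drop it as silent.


Word: "book" (4 letters)
Left-to-right scan:
  [1] 'b' (letter)
  [2] 'oo' (vowel-pair)
  [3] 'k' (letter)
Units from scan: 3
Sound units = 3 units


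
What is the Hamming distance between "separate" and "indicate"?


Comparing character by character (same length = 8):
  Pos 0: 's' vs 'i' !=
  Pos 1: 'e' vs 'n' !=
  Pos 2: 'p' vs 'd' !=
  Pos 3: 'a' vs 'i' !=
  Pos 4: 'r' vs 'c' !=
  Pos 5: 'a' vs 'a' =
  Pos 6: 't' vs 't' =
  Pos 7: 'e' vs 'e' =
Hamming distance = 5


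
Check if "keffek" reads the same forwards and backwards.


Word: "keffek"
Reversed: "keffek"
Forward == Backward? keffek == keffek
Palindrome = Yes


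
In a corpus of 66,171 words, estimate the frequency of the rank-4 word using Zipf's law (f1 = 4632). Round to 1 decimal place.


Zipf's law: f(r) = f(1) / r
f(1) = 4632
f(4) = 4632 / 4
= 1158.0 occurrences


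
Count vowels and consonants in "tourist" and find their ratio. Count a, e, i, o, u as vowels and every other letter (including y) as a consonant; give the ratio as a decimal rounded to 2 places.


Word: "tourist"
Vowels (a,e,i,o,u): 3
Consonants: 4
Ratio = 3/4
= 0.75


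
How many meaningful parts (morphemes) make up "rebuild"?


Word: "rebuild"
Morphemes: re- | build
Each morpheme carries meaning
= 2 morphemes


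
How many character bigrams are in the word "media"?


Word: "media" (length 5)
Number of 2-grams = length - 2 + 1 = 5 - 2 + 1
= 4


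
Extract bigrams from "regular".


Word: "regular" (length 7)
Number of bigrams = 7 - 2 + 1 = 6
  Position 0: "re"
  Position 1: "eg"
  Position 2: "gu"
  Position 3: "ul"
  Position 4: "la"
  Position 5: "ar"
Bigrams = "re", "eg", "gu", "ul", "la", "ar"


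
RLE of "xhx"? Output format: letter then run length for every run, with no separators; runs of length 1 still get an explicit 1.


String: "xhx"
Scanning for consecutive runs:
  'x' x 1
  'h' x 1
  'x' x 1
RLE = "x1h1x1"


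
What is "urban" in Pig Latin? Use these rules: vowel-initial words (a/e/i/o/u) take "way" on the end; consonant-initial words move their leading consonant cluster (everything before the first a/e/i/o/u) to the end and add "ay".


Word: "urban"
Starts with vowel → add 'way'
Pig Latin = "urbanway"


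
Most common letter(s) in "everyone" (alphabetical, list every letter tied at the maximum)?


Word: "everyone"
Letter counts:
  'e': 3
  'n': 1
  'o': 1
  'r': 1
  'v': 1
  'y': 1
Maximum count = 3
Most frequent = 'e' (3 times each)


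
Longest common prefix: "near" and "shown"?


Word 1: "near"
Word 2: "shown"
Comparing from start:
  Pos 0: 'n' != 's' (stop)
LCP = "" (length 0)


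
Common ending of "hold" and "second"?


Word 1: "hold"
Word 2: "second"
Comparing from end:
  Pos -1: 'd' == 'd'
  Pos -2: 'l' != 'n' (stop)
LCS = "d" (length 1)


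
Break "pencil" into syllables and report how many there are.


Word: "pencil"
Syllable breakdown: pen | cil
Counting: 2 parts
= 2 syllables


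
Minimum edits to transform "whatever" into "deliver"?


Word 1: "whatever" (length 8)
Word 2: "deliver" (length 7)
One optimal edit sequence (insert/delete/substitute each cost 1):
  1. delete 'w'  (+1)
  2. substitute 'h' -> 'd'  (+1)
  3. substitute 'a' -> 'e'  (+1)
  4. substitute 't' -> 'l'  (+1)
  5. substitute 'e' -> 'i'  (+1)
  6. keep 'v'
  7. keep 'e'
  8. keep 'r'
Total edit operations: 5
Edit distance = 5


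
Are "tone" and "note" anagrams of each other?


Word 1: "tone" → sorted: enot
Word 2: "note" → sorted: enot
Same letters? enot == enot
Anagram = Yes


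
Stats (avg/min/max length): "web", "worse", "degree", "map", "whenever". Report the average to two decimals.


Lengths: "web"=3, "worse"=5, "degree"=6, "map"=3, "whenever"=8
Sum = 25, Count = 5
Average = 25/5 = 5.00
= avg=5.00, min=3, max=8


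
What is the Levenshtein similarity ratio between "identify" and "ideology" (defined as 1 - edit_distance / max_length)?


Word 1: "identify" (length 8)
Word 2: "ideology" (length 8)
One optimal edit sequence:
  1. keep 'i'
  2. keep 'd'
  3. keep 'e'
  4. substitute 'n' -> 'o'  (+1)
  5. substitute 't' -> 'l'  (+1)
  6. substitute 'i' -> 'o'  (+1)
  7. substitute 'f' -> 'g'  (+1)
  8. keep 'y'
Edit distance = 4
Max length = max(8, 8) = 8
Similarity = 1 - 4/8
= 0.5000


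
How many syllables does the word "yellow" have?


Word: "yellow"
Syllable breakdown: yel | low
Counting: 2 parts
= 2 syllables


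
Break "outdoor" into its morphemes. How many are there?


Word: "outdoor"
Morphemes: out- + door
Each morpheme carries meaning
= 2 morphemes


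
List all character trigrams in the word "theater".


Word: "theater" (length 7)
Number of trigrams = 7 - 3 + 1 = 5
  Position 0: "the"
  Position 1: "hea"
  Position 2: "eat"
  Position 3: "ate"
  Position 4: "ter"
Trigrams = "the", "hea", "eat", "ate", "ter"


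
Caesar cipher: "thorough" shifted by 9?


Word: "thorough"
Shift: 9
Each letter → (letter + shift) mod 26:
  't' (19) + 9 = 2 → 'c'
  'h' (7) + 9 = 16 → 'q'
  'o' (14) + 9 = 23 → 'x'
  'r' (17) + 9 = 0 → 'a'
  'o' (14) + 9 = 23 → 'x'
  'u' (20) + 9 = 3 → 'd'
  'g' (6) + 9 = 15 → 'p'
  'h' (7) + 9 = 16 → 'q'
Result = "cqxaxdpq"


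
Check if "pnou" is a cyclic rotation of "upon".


Word: "upon", Candidate: "pnou"
Method: check if candidate is substring of word+word
"uponupon" contains "pnou"? No
Is rotation = No


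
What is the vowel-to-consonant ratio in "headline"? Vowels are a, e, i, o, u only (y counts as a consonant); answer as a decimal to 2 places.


Word: "headline"
Vowels (a,e,i,o,u): 4
Consonants: 4
Ratio = 4/4
= 1.00


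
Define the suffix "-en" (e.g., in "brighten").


Suffix: -en
Example: brighten (bright + -en)
Meaning = to make / become


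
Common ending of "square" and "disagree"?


Word 1: "square"
Word 2: "disagree"
Comparing from end:
  Pos -1: 'e' == 'e'
  Pos -2: 'r' != 'e' (stop)
LCS = "e" (length 1)


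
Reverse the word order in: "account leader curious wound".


Original: "account leader curious wound"
Words (1..n): account | leader | curious | wound
Reversed (n..1): wound | curious | leader | account
Result = "wound curious leader account"


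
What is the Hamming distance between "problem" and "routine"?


Comparing character by character (same length = 7):
  Pos 0: 'p' vs 'r' !=
  Pos 1: 'r' vs 'o' !=
  Pos 2: 'o' vs 'u' !=
  Pos 3: 'b' vs 't' !=
  Pos 4: 'l' vs 'i' !=
  Pos 5: 'e' vs 'n' !=
  Pos 6: 'm' vs 'e' !=
Hamming distance = 7


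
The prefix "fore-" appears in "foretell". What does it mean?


Prefix: fore-
Example: foretell (fore- + tell)
Meaning = before


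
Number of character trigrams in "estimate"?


Word: "estimate" (length 8)
Number of 3-grams = length - 3 + 1 = 8 - 3 + 1
= 6


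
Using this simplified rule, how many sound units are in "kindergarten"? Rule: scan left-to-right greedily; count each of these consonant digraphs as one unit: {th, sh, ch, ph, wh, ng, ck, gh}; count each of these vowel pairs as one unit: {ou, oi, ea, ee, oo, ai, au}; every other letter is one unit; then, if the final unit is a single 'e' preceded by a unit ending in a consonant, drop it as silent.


Word: "kindergarten" (12 letters)
Left-to-right scan:
  (1) 'k' (letter)
  (2) 'i' (letter)
  (3) 'n' (letter)
  (4) 'd' (letter)
  (5) 'e' (letter)
  (6) 'r' (letter)
  (7) 'g' (letter)
  (8) 'a' (letter)
  (9) 'r' (letter)
  (10) 't' (letter)
  (11) 'e' (letter)
  (12) 'n' (letter)
Units from scan: 12
Sound units = 12 units


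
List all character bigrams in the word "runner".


Word: "runner" (length 6)
Number of bigrams = 6 - 2 + 1 = 5
  Position 0: "ru"
  Position 1: "un"
  Position 2: "nn"
  Position 3: "ne"
  Position 4: "er"
Bigrams = "ru", "un", "nn", "ne", "er"


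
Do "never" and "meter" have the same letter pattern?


Pattern of "never": [0, 1, 2, 1, 3]
Pattern of "meter": [0, 1, 2, 1, 3]
Patterns match
Same pattern = Yes


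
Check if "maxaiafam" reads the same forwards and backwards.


Word: "maxaiafam"
Reversed: "mafaiaxam"
Forward == Backward? maxaiafam != mafaiaxam
Palindrome = No


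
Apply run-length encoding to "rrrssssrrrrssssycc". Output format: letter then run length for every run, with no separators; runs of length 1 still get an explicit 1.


String: "rrrssssrrrrssssycc"
Scanning for consecutive runs:
  'r' x 3
  's' x 4
  'r' x 4
  's' x 4
  'y' x 1
  'c' x 2
RLE = "r3s4r4s4y1c2"


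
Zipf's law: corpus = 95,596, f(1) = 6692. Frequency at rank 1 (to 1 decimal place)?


Zipf's law: f(r) = f(1) / r
f(1) = 6692
f(1) = 6692 / 1
= 6692.0 occurrences


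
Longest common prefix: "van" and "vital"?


Word 1: "van"
Word 2: "vital"
Comparing from start:
  Pos 0: 'v' == 'v'
  Pos 1: 'a' != 'i' (stop)
LCP = "v" (length 1)


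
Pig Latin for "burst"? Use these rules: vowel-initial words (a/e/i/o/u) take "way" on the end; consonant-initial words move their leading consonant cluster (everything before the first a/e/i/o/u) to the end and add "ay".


Word: "burst"
Starts with consonant(s) → move to end, add 'ay'
Consonant cluster: "b"
Pig Latin = "urstbay"


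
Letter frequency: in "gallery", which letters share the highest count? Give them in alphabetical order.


Word: "gallery"
Letter counts:
  'a': 1
  'e': 1
  'g': 1
  'l': 2
  'r': 1
  'y': 1
Maximum count = 2
Most frequent = 'l' (2 times each)


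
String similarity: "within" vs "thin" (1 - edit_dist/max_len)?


Word 1: "within" (length 6)
Word 2: "thin" (length 4)
One optimal edit sequence:
  1. delete 'w'  (+1)
  2. delete 'i'  (+1)
  3. keep 't'
  4. keep 'h'
  5. keep 'i'
  6. keep 'n'
Edit distance = 2
Max length = max(6, 4) = 6
Similarity = 1 - 2/6
= 0.6667


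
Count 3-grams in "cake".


Word: "cake" (length 4)
Number of 3-grams = length - 3 + 1 = 4 - 3 + 1
= 2


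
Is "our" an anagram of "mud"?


Word 1: "mud" → sorted: dmu
Word 2: "our" → sorted: oru
Same letters? dmu != oru
Anagram = No


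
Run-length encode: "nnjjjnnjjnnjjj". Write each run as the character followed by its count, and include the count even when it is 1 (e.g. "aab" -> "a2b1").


String: "nnjjjnnjjnnjjj"
Scanning for consecutive runs:
  'n' x 2
  'j' x 3
  'n' x 2
  'j' x 2
  'n' x 2
  'j' x 3
RLE = "n2j3n2j2n2j3"


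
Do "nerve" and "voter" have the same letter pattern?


Pattern of "nerve": [0, 1, 2, 3, 1]
Pattern of "voter": [0, 1, 2, 3, 4]
Patterns do not match
Same pattern = No


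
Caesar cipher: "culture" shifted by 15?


Word: "culture"
Shift: 15
Each letter → (letter + shift) mod 26:
  'c' (2) + 15 = 17 → 'r'
  'u' (20) + 15 = 9 → 'j'
  'l' (11) + 15 = 0 → 'a'
  't' (19) + 15 = 8 → 'i'
  'u' (20) + 15 = 9 → 'j'
  'r' (17) + 15 = 6 → 'g'
  'e' (4) + 15 = 19 → 't'
Result = "rjaijgt"


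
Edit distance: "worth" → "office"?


Word 1: "worth" (length 5)
Word 2: "office" (length 6)
One optimal edit sequence (insert/delete/substitute each cost 1):
  1. insert 'o'  (+1)
  2. substitute 'w' -> 'f'  (+1)
  3. substitute 'o' -> 'f'  (+1)
  4. substitute 'r' -> 'i'  (+1)
  5. substitute 't' -> 'c'  (+1)
  6. substitute 'h' -> 'e'  (+1)
Total edit operations: 6
Edit distance = 6


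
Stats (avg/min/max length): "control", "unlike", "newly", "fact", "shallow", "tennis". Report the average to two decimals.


Lengths: "control"=7, "unlike"=6, "newly"=5, "fact"=4, "shallow"=7, "tennis"=6
Sum = 35, Count = 6
Average = 35/6 = 5.83
= avg=5.83, min=4, max=7


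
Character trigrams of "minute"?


Word: "minute" (length 6)
Number of trigrams = 6 - 3 + 1 = 4
  Position 0: "min"
  Position 1: "inu"
  Position 2: "nut"
  Position 3: "ute"
Trigrams = "min", "inu", "nut", "ute"


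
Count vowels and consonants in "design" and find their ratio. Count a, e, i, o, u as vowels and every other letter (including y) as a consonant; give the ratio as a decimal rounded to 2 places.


Word: "design"
Vowels (a,e,i,o,u): 2
Consonants: 4
Ratio = 2/4
= 0.50


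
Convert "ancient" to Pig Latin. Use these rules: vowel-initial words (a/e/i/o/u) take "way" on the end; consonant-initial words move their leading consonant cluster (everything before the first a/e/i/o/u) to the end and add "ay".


Word: "ancient"
Starts with vowel → add 'way'
Pig Latin = "ancientway"


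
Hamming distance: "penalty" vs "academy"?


Comparing character by character (same length = 7):
  Pos 0: 'p' vs 'a' !=
  Pos 1: 'e' vs 'c' !=
  Pos 2: 'n' vs 'a' !=
  Pos 3: 'a' vs 'd' !=
  Pos 4: 'l' vs 'e' !=
  Pos 5: 't' vs 'm' !=
  Pos 6: 'y' vs 'y' =
Hamming distance = 6


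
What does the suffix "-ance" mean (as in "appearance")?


Suffix: -ance
Example: appearance = appear + -ance
Meaning = state of


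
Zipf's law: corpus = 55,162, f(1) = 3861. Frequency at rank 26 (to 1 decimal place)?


Zipf's law: f(r) = f(1) / r
f(1) = 3861
f(26) = 3861 / 26
= 148.5 occurrences


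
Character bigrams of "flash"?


Word: "flash" (length 5)
Number of bigrams = 5 - 2 + 1 = 4
  Position 0: "fl"
  Position 1: "la"
  Position 2: "as"
  Position 3: "sh"
Bigrams = "fl", "la", "as", "sh"


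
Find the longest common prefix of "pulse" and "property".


Word 1: "pulse"
Word 2: "property"
Comparing from start:
  Pos 0: 'p' == 'p'
  Pos 1: 'u' != 'r' (stop)
LCP = "p" (length 1)


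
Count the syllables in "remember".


Word: "remember"
Syllable breakdown: re-mem-ber
Counting: 3 parts
= 3 syllables


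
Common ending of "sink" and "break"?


Word 1: "sink"
Word 2: "break"
Comparing from end:
  Pos -1: 'k' == 'k'
  Pos -2: 'n' != 'a' (stop)
LCS = "k" (length 1)


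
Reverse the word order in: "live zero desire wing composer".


Original: "live zero desire wing composer"
Words (1..n): live | zero | desire | wing | composer
Reversed (n..1): composer | wing | desire | zero | live
Result = "composer wing desire zero live"


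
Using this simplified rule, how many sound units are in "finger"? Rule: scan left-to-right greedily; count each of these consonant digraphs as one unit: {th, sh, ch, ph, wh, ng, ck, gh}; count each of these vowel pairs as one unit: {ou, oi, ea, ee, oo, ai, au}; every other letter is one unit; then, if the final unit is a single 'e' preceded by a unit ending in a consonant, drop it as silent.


Word: "finger" (6 letters)
Left-to-right scan:
  [1] 'f' (letter)
  [2] 'i' (letter)
  [3] 'ng' (digraph)
  [4] 'e' (letter)
  [5] 'r' (letter)
Units from scan: 5
Sound units = 5 units


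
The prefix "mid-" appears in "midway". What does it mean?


Prefix: mid-
As in: midway -> mid- + way
Meaning = middle


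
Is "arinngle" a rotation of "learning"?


Word: "learning", Candidate: "arinngle"
Method: check if candidate is substring of word+word
"learninglearning" contains "arinngle"? No
Is rotation = No


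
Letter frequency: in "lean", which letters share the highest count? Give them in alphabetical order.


Word: "lean"
Letter counts:
  'a': 1
  'e': 1
  'l': 1
  'n': 1
Maximum count = 1
Most frequent = 'a', 'e', 'l', 'n' (1 time each)


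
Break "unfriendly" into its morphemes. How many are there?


Word: "unfriendly"
Morphemes: un- / friend / -ly
Each morpheme carries meaning
= 3 morphemes


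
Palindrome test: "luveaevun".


Word: "luveaevun"
Reversed: "nuveaevul"
Forward == Backward? luveaevun != nuveaevul
Palindrome = No


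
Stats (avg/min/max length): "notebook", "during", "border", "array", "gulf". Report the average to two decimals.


Lengths: "notebook"=8, "during"=6, "border"=6, "array"=5, "gulf"=4
Sum = 29, Count = 5
Average = 29/5 = 5.80
= avg=5.80, min=4, max=8


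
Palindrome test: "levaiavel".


Word: "levaiavel"
Reversed: "levaiavel"
Forward == Backward? levaiavel == levaiavel
Palindrome = Yes


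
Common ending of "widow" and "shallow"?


Word 1: "widow"
Word 2: "shallow"
Comparing from end:
  Pos -1: 'w' == 'w'
  Pos -2: 'o' == 'o'
  Pos -3: 'd' != 'l' (stop)
LCS = "ow" (length 2)


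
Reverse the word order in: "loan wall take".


Original: "loan wall take"
Words (1..n): loan | wall | take
Reversed (n..1): take | wall | loan
Result = "take wall loan"


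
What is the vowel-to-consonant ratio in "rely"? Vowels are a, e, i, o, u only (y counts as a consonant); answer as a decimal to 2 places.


Word: "rely"
Vowels (a,e,i,o,u): 1
Consonants: 3
Ratio = 1/3
= 0.33


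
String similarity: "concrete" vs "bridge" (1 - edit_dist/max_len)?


Word 1: "concrete" (length 8)
Word 2: "bridge" (length 6)
One optimal edit sequence:
  1. delete 'c'  (+1)
  2. delete 'o'  (+1)
  3. substitute 'n' -> 'b'  (+1)
  4. substitute 'c' -> 'r'  (+1)
  5. substitute 'r' -> 'i'  (+1)
  6. substitute 'e' -> 'd'  (+1)
  7. substitute 't' -> 'g'  (+1)
  8. keep 'e'
Edit distance = 7
Max length = max(8, 6) = 8
Similarity = 1 - 7/8
= 0.1250


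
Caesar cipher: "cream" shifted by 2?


Word: "cream"
Shift: 2
Each letter → (letter + shift) mod 26:
  'c' (2) + 2 = 4 → 'e'
  'r' (17) + 2 = 19 → 't'
  'e' (4) + 2 = 6 → 'g'
  'a' (0) + 2 = 2 → 'c'
  'm' (12) + 2 = 14 → 'o'
Result = "etgco"


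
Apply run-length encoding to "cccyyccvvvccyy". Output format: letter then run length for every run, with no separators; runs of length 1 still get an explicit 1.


String: "cccyyccvvvccyy"
Scanning for consecutive runs:
  'c' x 3
  'y' x 2
  'c' x 2
  'v' x 3
  'c' x 2
  'y' x 2
RLE = "c3y2c2v3c2y2"


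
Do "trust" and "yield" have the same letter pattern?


Pattern of "trust": [0, 1, 2, 3, 0]
Pattern of "yield": [0, 1, 2, 3, 4]
Patterns do not match
Same pattern = No


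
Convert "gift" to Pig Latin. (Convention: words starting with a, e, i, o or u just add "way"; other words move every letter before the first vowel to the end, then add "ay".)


Word: "gift"
Starts with consonant(s) → move to end, add 'ay'
Consonant cluster: "g"
Pig Latin = "iftgay"


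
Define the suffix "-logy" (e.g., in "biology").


Suffix: -logy
As in: biology -> bio- + -logy
Meaning = study of


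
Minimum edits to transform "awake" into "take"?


Word 1: "awake" (length 5)
Word 2: "take" (length 4)
One optimal edit sequence (insert/delete/substitute each cost 1):
  1. delete 'a'  (+1)
  2. substitute 'w' -> 't'  (+1)
  3. keep 'a'
  4. keep 'k'
  5. keep 'e'
Total edit operations: 2
Edit distance = 2


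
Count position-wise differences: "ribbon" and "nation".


Comparing character by character (same length = 6):
  Pos 0: 'r' vs 'n' !=
  Pos 1: 'i' vs 'a' !=
  Pos 2: 'b' vs 't' !=
  Pos 3: 'b' vs 'i' !=
  Pos 4: 'o' vs 'o' =
  Pos 5: 'n' vs 'n' =
Hamming distance = 4


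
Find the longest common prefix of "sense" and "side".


Word 1: "sense"
Word 2: "side"
Comparing from start:
  Pos 0: 's' == 's'
  Pos 1: 'e' != 'i' (stop)
LCP = "s" (length 1)


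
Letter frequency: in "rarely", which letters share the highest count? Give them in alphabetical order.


Word: "rarely"
Letter counts:
  'a': 1
  'e': 1
  'l': 1
  'r': 2
  'y': 1
Maximum count = 2
Most frequent = 'r' (2 times each)


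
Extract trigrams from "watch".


Word: "watch" (length 5)
Number of trigrams = 5 - 3 + 1 = 3
  Position 0: "wat"
  Position 1: "atc"
  Position 2: "tch"
Trigrams = "wat", "atc", "tch"


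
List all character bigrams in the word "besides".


Word: "besides" (length 7)
Number of bigrams = 7 - 2 + 1 = 6
  Position 0: "be"
  Position 1: "es"
  Position 2: "si"
  Position 3: "id"
  Position 4: "de"
  Position 5: "es"
Bigrams = "be", "es", "si", "id", "de", "es"


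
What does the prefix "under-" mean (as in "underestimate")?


Prefix: under-
As in: underestimate -> under- + estimate
Meaning = insufficient


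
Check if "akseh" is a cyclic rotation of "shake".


Word: "shake", Candidate: "akseh"
Method: check if candidate is substring of word+word
"shakeshake" contains "akseh"? No
Is rotation = No


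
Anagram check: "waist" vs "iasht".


Word 1: "waist" → sorted: aistw
Word 2: "iasht" → sorted: ahist
Same letters? aistw != ahist
Anagram = No


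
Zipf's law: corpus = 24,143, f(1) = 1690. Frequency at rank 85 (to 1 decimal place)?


Zipf's law: f(r) = f(1) / r
f(1) = 1690
f(85) = 1690 / 85
= 19.9 occurrences


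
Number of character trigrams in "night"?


Word: "night" (length 5)
Number of 3-grams = length - 3 + 1 = 5 - 3 + 1
= 3


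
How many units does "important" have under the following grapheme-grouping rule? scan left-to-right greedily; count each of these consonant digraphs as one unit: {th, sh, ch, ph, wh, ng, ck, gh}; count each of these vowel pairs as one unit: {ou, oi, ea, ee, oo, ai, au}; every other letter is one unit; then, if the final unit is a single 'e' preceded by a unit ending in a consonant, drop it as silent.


Word: "important" (9 letters)
Left-to-right scan:
  (1) 'i' (letter)
  (2) 'm' (letter)
  (3) 'p' (letter)
  (4) 'o' (letter)
  (5) 'r' (letter)
  (6) 't' (letter)
  (7) 'a' (letter)
  (8) 'n' (letter)
  (9) 't' (letter)
Units from scan: 9
Sound units = 9 units


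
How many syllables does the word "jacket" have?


Word: "jacket"
Syllable breakdown: jack | et
Counting: 2 parts
= 2 syllables


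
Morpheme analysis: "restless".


Word: "restless"
Morphemes: rest + -less
Each morpheme carries meaning
= 2 morphemes


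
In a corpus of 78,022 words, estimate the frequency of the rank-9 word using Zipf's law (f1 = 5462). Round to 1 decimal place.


Zipf's law: f(r) = f(1) / r
f(1) = 5462
f(9) = 5462 / 9
= 606.9 occurrences


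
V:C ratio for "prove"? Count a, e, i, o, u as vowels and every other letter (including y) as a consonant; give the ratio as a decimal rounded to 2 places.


Word: "prove"
Vowels (a,e,i,o,u): 2
Consonants: 3
Ratio = 2/3
= 0.67


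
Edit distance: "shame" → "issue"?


Word 1: "shame" (length 5)
Word 2: "issue" (length 5)
One optimal edit sequence (insert/delete/substitute each cost 1):
  1. substitute 's' -> 'i'  (+1)
  2. substitute 'h' -> 's'  (+1)
  3. substitute 'a' -> 's'  (+1)
  4. substitute 'm' -> 'u'  (+1)
  5. keep 'e'
Total edit operations: 4
Edit distance = 4


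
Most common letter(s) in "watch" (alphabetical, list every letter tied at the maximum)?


Word: "watch"
Letter counts:
  'a': 1
  'c': 1
  'h': 1
  't': 1
  'w': 1
Maximum count = 1
Most frequent = 'a', 'c', 'h', 't', 'w' (1 time each)


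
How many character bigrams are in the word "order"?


Word: "order" (length 5)
Number of 2-grams = length - 2 + 1 = 5 - 2 + 1
= 4


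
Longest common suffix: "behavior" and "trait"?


Word 1: "behavior"
Word 2: "trait"
Comparing from end:
  Pos -1: 'r' != 't' (stop)
LCS = "" (length 0)


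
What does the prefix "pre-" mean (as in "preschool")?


Prefix: pre-
As in: preschool -> pre- + school
Meaning = before


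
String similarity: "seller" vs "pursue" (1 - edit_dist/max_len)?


Word 1: "seller" (length 6)
Word 2: "pursue" (length 6)
One optimal edit sequence:
  1. substitute 's' -> 'p'  (+1)
  2. substitute 'e' -> 'u'  (+1)
  3. substitute 'l' -> 'r'  (+1)
  4. substitute 'l' -> 's'  (+1)
  5. substitute 'e' -> 'u'  (+1)
  6. substitute 'r' -> 'e'  (+1)
Edit distance = 6
Max length = max(6, 6) = 6
Similarity = 1 - 6/6
= 0.0000


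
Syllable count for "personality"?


Word: "personality"
Syllable breakdown: per / son / al / i / ty
Counting: 5 parts
= 5 syllables


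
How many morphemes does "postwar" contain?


Word: "postwar"
Morphemes: post- / war
Each morpheme carries meaning
= 2 morphemes


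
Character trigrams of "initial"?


Word: "initial" (length 7)
Number of trigrams = 7 - 3 + 1 = 5
  Position 0: "ini"
  Position 1: "nit"
  Position 2: "iti"
  Position 3: "tia"
  Position 4: "ial"
Trigrams = "ini", "nit", "iti", "tia", "ial"


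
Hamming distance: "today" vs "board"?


Comparing character by character (same length = 5):
  Pos 0: 't' vs 'b' !=
  Pos 1: 'o' vs 'o' =
  Pos 2: 'd' vs 'a' !=
  Pos 3: 'a' vs 'r' !=
  Pos 4: 'y' vs 'd' !=
Hamming distance = 4


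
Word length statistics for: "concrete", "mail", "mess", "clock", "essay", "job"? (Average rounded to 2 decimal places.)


Lengths: "concrete"=8, "mail"=4, "mess"=4, "clock"=5, "essay"=5, "job"=3
Sum = 29, Count = 6
Average = 29/6 = 4.83
= avg=4.83, min=3, max=8


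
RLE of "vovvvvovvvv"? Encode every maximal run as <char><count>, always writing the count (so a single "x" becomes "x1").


String: "vovvvvovvvv"
Scanning for consecutive runs:
  'v' x 1
  'o' x 1
  'v' x 4
  'o' x 1
  'v' x 4
RLE = "v1o1v4o1v4"


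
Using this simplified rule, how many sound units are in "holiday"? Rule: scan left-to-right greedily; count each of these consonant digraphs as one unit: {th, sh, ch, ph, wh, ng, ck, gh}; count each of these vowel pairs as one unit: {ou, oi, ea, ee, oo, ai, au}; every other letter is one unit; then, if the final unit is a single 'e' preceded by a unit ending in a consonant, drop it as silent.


Word: "holiday" (7 letters)
Left-to-right scan:
  [1] 'h' (letter)
  [2] 'o' (letter)
  [3] 'l' (letter)
  [4] 'i' (letter)
  [5] 'd' (letter)
  [6] 'a' (letter)
  [7] 'y' (letter)
Units from scan: 7
Sound units = 7 units


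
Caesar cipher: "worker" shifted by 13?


Word: "worker"
Shift: 13
Each letter → (letter + shift) mod 26:
  'w' (22) + 13 = 9 → 'j'
  'o' (14) + 13 = 1 → 'b'
  'r' (17) + 13 = 4 → 'e'
  'k' (10) + 13 = 23 → 'x'
  'e' (4) + 13 = 17 → 'r'
  'r' (17) + 13 = 4 → 'e'
Result = "jbexre"


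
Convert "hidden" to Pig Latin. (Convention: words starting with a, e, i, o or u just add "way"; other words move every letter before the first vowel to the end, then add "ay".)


Word: "hidden"
Starts with consonant(s) → move to end, add 'ay'
Consonant cluster: "h"
Pig Latin = "iddenhay"


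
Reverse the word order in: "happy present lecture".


Original: "happy present lecture"
Words (1..n): happy | present | lecture
Reversed (n..1): lecture | present | happy
Result = "lecture present happy"


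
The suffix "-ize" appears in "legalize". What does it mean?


Suffix: -ize
As in: legalize -> legal + -ize
Meaning = to make


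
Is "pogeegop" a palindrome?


Word: "pogeegop"
Reversed: "pogeegop"
Forward == Backward? pogeegop == pogeegop
Palindrome = Yes


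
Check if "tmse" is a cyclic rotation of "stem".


Word: "stem", Candidate: "tmse"
Method: check if candidate is substring of word+word
"stemstem" contains "tmse"? No
Is rotation = No


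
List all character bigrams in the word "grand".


Word: "grand" (length 5)
Number of bigrams = 5 - 2 + 1 = 4
  Position 0: "gr"
  Position 1: "ra"
  Position 2: "an"
  Position 3: "nd"
Bigrams = "gr", "ra", "an", "nd"


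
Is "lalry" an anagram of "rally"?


Word 1: "rally" → sorted: allry
Word 2: "lalry" → sorted: allry
Same letters? allry == allry
Anagram = Yes


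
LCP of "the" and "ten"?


Word 1: "the"
Word 2: "ten"
Comparing from start:
  Pos 0: 't' == 't'
  Pos 1: 'h' != 'e' (stop)
LCP = "t" (length 1)


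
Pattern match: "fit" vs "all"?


Pattern of "fit": [0, 1, 2]
Pattern of "all": [0, 1, 1]
Patterns do not match
Same pattern = No


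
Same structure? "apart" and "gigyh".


Pattern of "apart": [0, 1, 0, 2, 3]
Pattern of "gigyh": [0, 1, 0, 2, 3]
Patterns match
Same pattern = Yes


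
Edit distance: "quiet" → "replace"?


Word 1: "quiet" (length 5)
Word 2: "replace" (length 7)
One optimal edit sequence (insert/delete/substitute each cost 1):
  1. insert 'r'  (+1)
  2. insert 'e'  (+1)
  3. substitute 'q' -> 'p'  (+1)
  4. substitute 'u' -> 'l'  (+1)
  5. substitute 'i' -> 'a'  (+1)
  6. substitute 'e' -> 'c'  (+1)
  7. substitute 't' -> 'e'  (+1)
Total edit operations: 7
Edit distance = 7


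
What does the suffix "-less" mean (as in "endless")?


Suffix: -less
Example: endless = end + -less
Meaning = without


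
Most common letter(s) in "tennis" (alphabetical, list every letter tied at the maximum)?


Word: "tennis"
Letter counts:
  'e': 1
  'i': 1
  'n': 2
  's': 1
  't': 1
Maximum count = 2
Most frequent = 'n' (2 times each)


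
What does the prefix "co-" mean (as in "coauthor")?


Prefix: co-
As in: coauthor -> co- + author
Meaning = together


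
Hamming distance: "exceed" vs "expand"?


Comparing character by character (same length = 6):
  Pos 0: 'e' vs 'e' =
  Pos 1: 'x' vs 'x' =
  Pos 2: 'c' vs 'p' !=
  Pos 3: 'e' vs 'a' !=
  Pos 4: 'e' vs 'n' !=
  Pos 5: 'd' vs 'd' =
Hamming distance = 3


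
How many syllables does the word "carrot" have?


Word: "carrot"
Syllable breakdown: car | rot
Counting: 2 parts
= 2 syllables


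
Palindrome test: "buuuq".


Word: "buuuq"
Reversed: "quuub"
Forward == Backward? buuuq != quuub
Palindrome = No


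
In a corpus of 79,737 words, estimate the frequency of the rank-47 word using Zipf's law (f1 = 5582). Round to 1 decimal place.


Zipf's law: f(r) = f(1) / r
f(1) = 5582
f(47) = 5582 / 47
= 118.8 occurrences


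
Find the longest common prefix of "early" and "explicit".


Word 1: "early"
Word 2: "explicit"
Comparing from start:
  Pos 0: 'e' == 'e'
  Pos 1: 'a' != 'x' (stop)
LCP = "e" (length 1)


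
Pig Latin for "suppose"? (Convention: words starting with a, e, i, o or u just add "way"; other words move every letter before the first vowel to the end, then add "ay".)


Word: "suppose"
Starts with consonant(s) → move to end, add 'ay'
Consonant cluster: "s"
Pig Latin = "upposesay"


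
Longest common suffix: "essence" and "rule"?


Word 1: "essence"
Word 2: "rule"
Comparing from end:
  Pos -1: 'e' == 'e'
  Pos -2: 'c' != 'l' (stop)
LCS = "e" (length 1)


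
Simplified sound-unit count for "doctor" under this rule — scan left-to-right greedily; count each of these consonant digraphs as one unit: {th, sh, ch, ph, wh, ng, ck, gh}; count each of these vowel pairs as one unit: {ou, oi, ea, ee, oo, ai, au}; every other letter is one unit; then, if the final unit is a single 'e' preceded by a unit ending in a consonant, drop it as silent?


Word: "doctor" (6 letters)
Left-to-right scan:
  [1] 'd' (letter)
  [2] 'o' (letter)
  [3] 'c' (letter)
  [4] 't' (letter)
  [5] 'o' (letter)
  [6] 'r' (letter)
Units from scan: 6
Sound units = 6 units


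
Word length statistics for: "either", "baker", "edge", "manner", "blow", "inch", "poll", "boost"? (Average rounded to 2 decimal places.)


Lengths: "either"=6, "baker"=5, "edge"=4, "manner"=6, "blow"=4, "inch"=4, "poll"=4, "boost"=5
Sum = 38, Count = 8
Average = 38/8 = 4.75
= avg=4.75, min=4, max=6


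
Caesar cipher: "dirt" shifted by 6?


Word: "dirt"
Shift: 6
Each letter → (letter + shift) mod 26:
  'd' (3) + 6 = 9 → 'j'
  'i' (8) + 6 = 14 → 'o'
  'r' (17) + 6 = 23 → 'x'
  't' (19) + 6 = 25 → 'z'
Result = "joxz"


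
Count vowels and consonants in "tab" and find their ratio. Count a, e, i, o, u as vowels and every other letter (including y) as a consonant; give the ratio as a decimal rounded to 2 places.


Word: "tab"
Vowels (a,e,i,o,u): 1
Consonants: 2
Ratio = 1/2
= 0.50
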